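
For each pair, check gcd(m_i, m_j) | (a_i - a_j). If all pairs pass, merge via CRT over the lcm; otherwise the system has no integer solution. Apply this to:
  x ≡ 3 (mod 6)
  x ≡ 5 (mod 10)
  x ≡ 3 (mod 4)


Moduli 6, 10, 4 are not pairwise coprime, so CRT works modulo lcm(m_i) when all pairwise compatibility conditions hold.
Pairwise compatibility: gcd(m_i, m_j) must divide a_i - a_j for every pair.
Merge one congruence at a time:
  Start: x ≡ 3 (mod 6).
  Combine with x ≡ 5 (mod 10): gcd(6, 10) = 2; 5 - 3 = 2, which IS divisible by 2, so compatible.
    Write x = 3 + 6·t and substitute into x ≡ 5 (mod 10): 6·t ≡ 5 − 3 = 2 (mod 10).
    Divide the congruence (and modulus) by g = 2: 3·t ≡ 1 (mod 5).
    The inverse of 3 mod 5 is 2 (since 3·2 = 6 = 1·5 + 1), so t ≡ 2·1 = 2 ≡ 2 (mod 5).
    Then x = 3 + 6·2 = 15, valid modulo lcm(6, 10) = 30: x ≡ 15 (mod 30).
  Combine with x ≡ 3 (mod 4): gcd(30, 4) = 2; 3 - 15 = -12, which IS divisible by 2, so compatible.
    Write x = 15 + 30·t and substitute into x ≡ 3 (mod 4): 30·t ≡ 3 − 15 = -12 (mod 4).
    Divide the congruence (and modulus) by g = 2: 15·t ≡ -6 (mod 2).
    Reduce coefficients mod 2: 1·t ≡ 0 (mod 2).
    So t ≡ 0 (mod 2).
    Then x = 15 + 30·0 = 15, valid modulo lcm(30, 4) = 60: x ≡ 15 (mod 60).
Verify: 15 mod 6 = 3, 15 mod 10 = 5, 15 mod 4 = 3.

x ≡ 15 (mod 60).


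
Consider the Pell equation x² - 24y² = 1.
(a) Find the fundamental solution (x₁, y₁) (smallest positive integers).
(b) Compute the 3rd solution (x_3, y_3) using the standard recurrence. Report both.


Step 1: Find the fundamental solution (x₁, y₁) of x² - 24y² = 1.
  Expand √24 as a continued fraction. a₀ = ⌊√24⌋ = 4; iterate m_{k+1} = d_k·a_k − m_k, d_{k+1} = (24 − m_{k+1}²)/d_k, a_{k+1} = ⌊(a₀ + m_{k+1})/d_{k+1}⌋ (starting m₀ = 0, d₀ = 1), with convergents p_k = a_k·p_{k-1} + p_{k-2}, q_k = a_k·q_{k-1} + q_{k-2} (p₋₁ = 1, q₋₁ = 0):
  k = 0: a₀ = 4; p₀/q₀ = 4/1; p₀² − 24·q₀² = 16 − 24 = -8.
  k = 1: m = 4, d = 8, a = ⌊(4 + 4)/8⌋ = 1; p/q = (1·4 + 1)/(1·1 + 0) = 5/1; p² − 24·q² = 25 − 24 = 1.
  The first convergent with p² − 24·q² = 1 gives the fundamental solution (x₁, y₁) = (5, 1).
Step 2: Apply the recurrence (x_{n+1}, y_{n+1}) = (x₁x_n + 24y₁y_n, x₁y_n + y₁x_n) repeatedly.
  From (x_1, y_1) = (5, 1): x_2 = 5·5 + 24·1·1 = 49; y_2 = 5·1 + 1·5 = 10.
  From (x_2, y_2) = (49, 10): x_3 = 5·49 + 24·1·10 = 485; y_3 = 5·10 + 1·49 = 99.
Step 3: Verify x_3² - 24·y_3² = 235225 - 235224 = 1 (should be 1). ✓

(x_1, y_1) = (5, 1); (x_3, y_3) = (485, 99).


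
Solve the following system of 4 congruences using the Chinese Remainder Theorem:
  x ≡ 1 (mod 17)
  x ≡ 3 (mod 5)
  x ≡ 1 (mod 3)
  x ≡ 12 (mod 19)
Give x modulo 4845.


Product of moduli M = 17 · 5 · 3 · 19 = 4845.
Merge one congruence at a time:
  Start: x ≡ 1 (mod 17).
  Combine with x ≡ 3 (mod 5); new modulus lcm = 85.
    Write x = 1 + 17·t and substitute into x ≡ 3 (mod 5): 17·t ≡ 3 − 1 = 2 (mod 5).
    Reduce coefficients mod 5: 2·t ≡ 2 (mod 5).
    The inverse of 2 mod 5 is 3 (since 2·3 = 6 = 1·5 + 1), so t ≡ 3·2 = 6 ≡ 1 (mod 5).
    Then x = 1 + 17·1 = 18, valid modulo lcm(17, 5) = 85: x ≡ 18 (mod 85).
  Combine with x ≡ 1 (mod 3); new modulus lcm = 255.
    Write x = 18 + 85·t and substitute into x ≡ 1 (mod 3): 85·t ≡ 1 − 18 = -17 (mod 3).
    Reduce coefficients mod 3: 1·t ≡ 1 (mod 3).
    So t ≡ 1 (mod 3).
    Then x = 18 + 85·1 = 103, valid modulo lcm(85, 3) = 255: x ≡ 103 (mod 255).
  Combine with x ≡ 12 (mod 19); new modulus lcm = 4845.
    Write x = 103 + 255·t and substitute into x ≡ 12 (mod 19): 255·t ≡ 12 − 103 = -91 (mod 19).
    Reduce coefficients mod 19: 8·t ≡ 4 (mod 19).
    The inverse of 8 mod 19 is 12 (since 8·12 = 96 = 5·19 + 1), so t ≡ 12·4 = 48 ≡ 10 (mod 19).
    Then x = 103 + 255·10 = 2653, valid modulo lcm(255, 19) = 4845: x ≡ 2653 (mod 4845).
Verify against each original: 2653 mod 17 = 1, 2653 mod 5 = 3, 2653 mod 3 = 1, 2653 mod 19 = 12.

x ≡ 2653 (mod 4845).


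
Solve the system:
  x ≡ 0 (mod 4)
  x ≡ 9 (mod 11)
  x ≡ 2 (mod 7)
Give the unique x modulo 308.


Moduli 4, 11, 7 are pairwise coprime; by CRT there is a unique solution modulo M = 4 · 11 · 7 = 308.
Solve pairwise, accumulating the modulus:
  Start with x ≡ 0 (mod 4).
  Combine with x ≡ 9 (mod 11): since gcd(4, 11) = 1, we get a unique residue mod 44.
    Write x = 0 + 4·t and substitute into x ≡ 9 (mod 11): 4·t ≡ 9 − 0 = 9 (mod 11).
    The inverse of 4 mod 11 is 3 (since 4·3 = 12 = 1·11 + 1), so t ≡ 3·9 = 27 ≡ 5 (mod 11).
    Then x = 0 + 4·5 = 20, valid modulo lcm(4, 11) = 44: x ≡ 20 (mod 44).
  Combine with x ≡ 2 (mod 7): since gcd(44, 7) = 1, we get a unique residue mod 308.
    Write x = 20 + 44·t and substitute into x ≡ 2 (mod 7): 44·t ≡ 2 − 20 = -18 (mod 7).
    Reduce coefficients mod 7: 2·t ≡ 3 (mod 7).
    The inverse of 2 mod 7 is 4 (since 2·4 = 8 = 1·7 + 1), so t ≡ 4·3 = 12 ≡ 5 (mod 7).
    Then x = 20 + 44·5 = 240, valid modulo lcm(44, 7) = 308: x ≡ 240 (mod 308).
Verify: 240 mod 4 = 0 ✓, 240 mod 11 = 9 ✓, 240 mod 7 = 2 ✓.

x ≡ 240 (mod 308).


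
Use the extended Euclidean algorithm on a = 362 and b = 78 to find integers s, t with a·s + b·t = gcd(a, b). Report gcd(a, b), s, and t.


Euclidean algorithm on (362, 78) — divide until remainder is 0:
  362 = 4 · 78 + 50
  78 = 1 · 50 + 28
  50 = 1 · 28 + 22
  28 = 1 · 22 + 6
  22 = 3 · 6 + 4
  6 = 1 · 4 + 2
  4 = 2 · 2 + 0
gcd(362, 78) = 2.
Track Bezout coefficients alongside the remainders: start with r₀ = 362 = a·1 + b·0 (s = 1, t = 0) and r₁ = 78 = a·0 + b·1 (s = 0, t = 1); each new remainder r_{k+1} = r_{k-1} − q_k·r_k inherits s_{k+1} = s_{k-1} − q_k·s_k, t_{k+1} = t_{k-1} − q_k·t_k, so r_k = a·s_k + b·t_k at every step:
  q = 4: r = 50, s = 1 − 4·0 = 1, t = 0 − 4·1 = -4  (check: 362·1 + 78·(-4) = 50)
  q = 1: r = 28, s = 0 − 1·1 = -1, t = 1 − 1·(-4) = 5  (check: 362·(-1) + 78·5 = 28)
  q = 1: r = 22, s = 1 − 1·(-1) = 2, t = -4 − 1·5 = -9  (check: 362·2 + 78·(-9) = 22)
  q = 1: r = 6, s = -1 − 1·2 = -3, t = 5 − 1·(-9) = 14  (check: 362·(-3) + 78·14 = 6)
  q = 3: r = 4, s = 2 − 3·(-3) = 11, t = -9 − 3·14 = -51  (check: 362·11 + 78·(-51) = 4)
  q = 1: r = 2, s = -3 − 1·11 = -14, t = 14 − 1·(-51) = 65  (check: 362·(-14) + 78·65 = 2)
The row with r = 2 (the gcd) gives the Bezout coefficients s = -14, t = 65.
Result: 362 · (-14) + 78 · (65) = 2.

gcd(362, 78) = 2; s = -14, t = 65 (check: 362·(-14) + 78·65 = 2).


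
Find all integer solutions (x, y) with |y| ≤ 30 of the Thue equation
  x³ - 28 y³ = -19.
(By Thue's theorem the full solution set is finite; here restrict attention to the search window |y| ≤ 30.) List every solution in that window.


The equation is x³ - 28y³ = -19. For fixed y, x³ = 28·y³ − 19, so a solution requires the RHS to be a perfect cube.
Strategy: iterate y from -30 to 30, compute RHS = 28·y³ − 19, and check whether it is a (positive or negative) perfect cube.
Check small values of y:
  y = 0: RHS = -19 is not a perfect cube.
  y = 1: RHS = 9 is not a perfect cube.
  y = -1: RHS = -47 is not a perfect cube.
  y = 2: RHS = 205 is not a perfect cube.
  y = -2: RHS = -243 is not a perfect cube.
  y = 3: RHS = 737 is not a perfect cube.
  y = -3: RHS = -775 is not a perfect cube.
Continuing the search up to |y| = 30 finds no solutions either.
No (x, y) in the scanned range satisfies the equation.

No integer solutions with |y| ≤ 30.


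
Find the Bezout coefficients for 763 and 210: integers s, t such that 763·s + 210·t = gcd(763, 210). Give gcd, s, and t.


Euclidean algorithm on (763, 210) — divide until remainder is 0:
  763 = 3 · 210 + 133
  210 = 1 · 133 + 77
  133 = 1 · 77 + 56
  77 = 1 · 56 + 21
  56 = 2 · 21 + 14
  21 = 1 · 14 + 7
  14 = 2 · 7 + 0
gcd(763, 210) = 7.
Track Bezout coefficients alongside the remainders: start with r₀ = 763 = a·1 + b·0 (s = 1, t = 0) and r₁ = 210 = a·0 + b·1 (s = 0, t = 1); each new remainder r_{k+1} = r_{k-1} − q_k·r_k inherits s_{k+1} = s_{k-1} − q_k·s_k, t_{k+1} = t_{k-1} − q_k·t_k, so r_k = a·s_k + b·t_k at every step:
  q = 3: r = 133, s = 1 − 3·0 = 1, t = 0 − 3·1 = -3  (check: 763·1 + 210·(-3) = 133)
  q = 1: r = 77, s = 0 − 1·1 = -1, t = 1 − 1·(-3) = 4  (check: 763·(-1) + 210·4 = 77)
  q = 1: r = 56, s = 1 − 1·(-1) = 2, t = -3 − 1·4 = -7  (check: 763·2 + 210·(-7) = 56)
  q = 1: r = 21, s = -1 − 1·2 = -3, t = 4 − 1·(-7) = 11  (check: 763·(-3) + 210·11 = 21)
  q = 2: r = 14, s = 2 − 2·(-3) = 8, t = -7 − 2·11 = -29  (check: 763·8 + 210·(-29) = 14)
  q = 1: r = 7, s = -3 − 1·8 = -11, t = 11 − 1·(-29) = 40  (check: 763·(-11) + 210·40 = 7)
The row with r = 7 (the gcd) gives the Bezout coefficients s = -11, t = 40.
Result: 763 · (-11) + 210 · (40) = 7.

gcd(763, 210) = 7; s = -11, t = 40 (check: 763·(-11) + 210·40 = 7).


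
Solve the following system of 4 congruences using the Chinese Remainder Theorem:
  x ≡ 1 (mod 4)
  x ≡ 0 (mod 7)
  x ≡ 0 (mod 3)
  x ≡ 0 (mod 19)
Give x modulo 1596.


Product of moduli M = 4 · 7 · 3 · 19 = 1596.
Merge one congruence at a time:
  Start: x ≡ 1 (mod 4).
  Combine with x ≡ 0 (mod 7); new modulus lcm = 28.
    Write x = 1 + 4·t and substitute into x ≡ 0 (mod 7): 4·t ≡ 0 − 1 = -1 (mod 7).
    Reduce coefficients mod 7: 4·t ≡ 6 (mod 7).
    The inverse of 4 mod 7 is 2 (since 4·2 = 8 = 1·7 + 1), so t ≡ 2·6 = 12 ≡ 5 (mod 7).
    Then x = 1 + 4·5 = 21, valid modulo lcm(4, 7) = 28: x ≡ 21 (mod 28).
  Combine with x ≡ 0 (mod 3); new modulus lcm = 84.
    Write x = 21 + 28·t and substitute into x ≡ 0 (mod 3): 28·t ≡ 0 − 21 = -21 (mod 3).
    Reduce coefficients mod 3: 1·t ≡ 0 (mod 3).
    So t ≡ 0 (mod 3).
    Then x = 21 + 28·0 = 21, valid modulo lcm(28, 3) = 84: x ≡ 21 (mod 84).
  Combine with x ≡ 0 (mod 19); new modulus lcm = 1596.
    Write x = 21 + 84·t and substitute into x ≡ 0 (mod 19): 84·t ≡ 0 − 21 = -21 (mod 19).
    Reduce coefficients mod 19: 8·t ≡ 17 (mod 19).
    The inverse of 8 mod 19 is 12 (since 8·12 = 96 = 5·19 + 1), so t ≡ 12·17 = 204 ≡ 14 (mod 19).
    Then x = 21 + 84·14 = 1197, valid modulo lcm(84, 19) = 1596: x ≡ 1197 (mod 1596).
Verify against each original: 1197 mod 4 = 1, 1197 mod 7 = 0, 1197 mod 3 = 0, 1197 mod 19 = 0.

x ≡ 1197 (mod 1596).


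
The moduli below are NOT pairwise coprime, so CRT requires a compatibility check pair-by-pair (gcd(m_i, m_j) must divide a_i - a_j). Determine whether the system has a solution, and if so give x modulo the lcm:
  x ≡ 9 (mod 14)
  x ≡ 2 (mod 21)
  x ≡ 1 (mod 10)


Moduli 14, 21, 10 are not pairwise coprime, so CRT works modulo lcm(m_i) when all pairwise compatibility conditions hold.
Pairwise compatibility: gcd(m_i, m_j) must divide a_i - a_j for every pair.
Merge one congruence at a time:
  Start: x ≡ 9 (mod 14).
  Combine with x ≡ 2 (mod 21): gcd(14, 21) = 7; 2 - 9 = -7, which IS divisible by 7, so compatible.
    Write x = 9 + 14·t and substitute into x ≡ 2 (mod 21): 14·t ≡ 2 − 9 = -7 (mod 21).
    Divide the congruence (and modulus) by g = 7: 2·t ≡ -1 (mod 3).
    Reduce coefficients mod 3: 2·t ≡ 2 (mod 3).
    The inverse of 2 mod 3 is 2 (since 2·2 = 4 = 1·3 + 1), so t ≡ 2·2 = 4 ≡ 1 (mod 3).
    Then x = 9 + 14·1 = 23, valid modulo lcm(14, 21) = 42: x ≡ 23 (mod 42).
  Combine with x ≡ 1 (mod 10): gcd(42, 10) = 2; 1 - 23 = -22, which IS divisible by 2, so compatible.
    Write x = 23 + 42·t and substitute into x ≡ 1 (mod 10): 42·t ≡ 1 − 23 = -22 (mod 10).
    Divide the congruence (and modulus) by g = 2: 21·t ≡ -11 (mod 5).
    Reduce coefficients mod 5: 1·t ≡ 4 (mod 5).
    So t ≡ 4 (mod 5).
    Then x = 23 + 42·4 = 191, valid modulo lcm(42, 10) = 210: x ≡ 191 (mod 210).
Verify: 191 mod 14 = 9, 191 mod 21 = 2, 191 mod 10 = 1.

x ≡ 191 (mod 210).


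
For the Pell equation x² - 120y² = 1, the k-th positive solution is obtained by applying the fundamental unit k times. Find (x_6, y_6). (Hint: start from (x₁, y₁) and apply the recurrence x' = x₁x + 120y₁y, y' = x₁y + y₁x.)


Step 1: Find the fundamental solution (x₁, y₁) of x² - 120y² = 1.
  Expand √120 as a continued fraction. a₀ = ⌊√120⌋ = 10; iterate m_{k+1} = d_k·a_k − m_k, d_{k+1} = (120 − m_{k+1}²)/d_k, a_{k+1} = ⌊(a₀ + m_{k+1})/d_{k+1}⌋ (starting m₀ = 0, d₀ = 1), with convergents p_k = a_k·p_{k-1} + p_{k-2}, q_k = a_k·q_{k-1} + q_{k-2} (p₋₁ = 1, q₋₁ = 0):
  k = 0: a₀ = 10; p₀/q₀ = 10/1; p₀² − 120·q₀² = 100 − 120 = -20.
  k = 1: m = 10, d = 20, a = ⌊(10 + 10)/20⌋ = 1; p/q = (1·10 + 1)/(1·1 + 0) = 11/1; p² − 120·q² = 121 − 120 = 1.
  The first convergent with p² − 120·q² = 1 gives the fundamental solution (x₁, y₁) = (11, 1).
Step 2: Apply the recurrence (x_{n+1}, y_{n+1}) = (x₁x_n + 120y₁y_n, x₁y_n + y₁x_n) repeatedly.
  From (x_1, y_1) = (11, 1): x_2 = 11·11 + 120·1·1 = 241; y_2 = 11·1 + 1·11 = 22.
  From (x_2, y_2) = (241, 22): x_3 = 11·241 + 120·1·22 = 5291; y_3 = 11·22 + 1·241 = 483.
  From (x_3, y_3) = (5291, 483): x_4 = 11·5291 + 120·1·483 = 116161; y_4 = 11·483 + 1·5291 = 10604.
  From (x_4, y_4) = (116161, 10604): x_5 = 11·116161 + 120·1·10604 = 2550251; y_5 = 11·10604 + 1·116161 = 232805.
  From (x_5, y_5) = (2550251, 232805): x_6 = 11·2550251 + 120·1·232805 = 55989361; y_6 = 11·232805 + 1·2550251 = 5111106.
Step 3: Verify x_6² - 120·y_6² = 3134808545188321 - 3134808545188320 = 1 (should be 1). ✓

(x_1, y_1) = (11, 1); (x_6, y_6) = (55989361, 5111106).


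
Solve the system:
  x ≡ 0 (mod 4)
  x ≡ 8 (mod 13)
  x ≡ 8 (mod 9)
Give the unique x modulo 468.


Moduli 4, 13, 9 are pairwise coprime; by CRT there is a unique solution modulo M = 4 · 13 · 9 = 468.
Solve pairwise, accumulating the modulus:
  Start with x ≡ 0 (mod 4).
  Combine with x ≡ 8 (mod 13): since gcd(4, 13) = 1, we get a unique residue mod 52.
    Write x = 0 + 4·t and substitute into x ≡ 8 (mod 13): 4·t ≡ 8 − 0 = 8 (mod 13).
    The inverse of 4 mod 13 is 10 (since 4·10 = 40 = 3·13 + 1), so t ≡ 10·8 = 80 ≡ 2 (mod 13).
    Then x = 0 + 4·2 = 8, valid modulo lcm(4, 13) = 52: x ≡ 8 (mod 52).
  Combine with x ≡ 8 (mod 9): since gcd(52, 9) = 1, we get a unique residue mod 468.
    Write x = 8 + 52·t and substitute into x ≡ 8 (mod 9): 52·t ≡ 8 − 8 = 0 (mod 9).
    Reduce coefficients mod 9: 7·t ≡ 0 (mod 9).
    The inverse of 7 mod 9 is 4 (since 7·4 = 28 = 3·9 + 1), so t ≡ 4·0 = 0 ≡ 0 (mod 9).
    Then x = 8 + 52·0 = 8, valid modulo lcm(52, 9) = 468: x ≡ 8 (mod 468).
Verify: 8 mod 4 = 0 ✓, 8 mod 13 = 8 ✓, 8 mod 9 = 8 ✓.

x ≡ 8 (mod 468).


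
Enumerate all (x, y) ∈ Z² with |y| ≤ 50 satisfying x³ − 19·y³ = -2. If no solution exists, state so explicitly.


The equation is x³ - 19y³ = -2. For fixed y, x³ = 19·y³ − 2, so a solution requires the RHS to be a perfect cube.
Strategy: iterate y from -50 to 50, compute RHS = 19·y³ − 2, and check whether it is a (positive or negative) perfect cube.
Check small values of y:
  y = 0: RHS = -2 is not a perfect cube.
  y = 1: RHS = 17 is not a perfect cube.
  y = -1: RHS = -21 is not a perfect cube.
  y = 2: RHS = 150 is not a perfect cube.
  y = -2: RHS = -154 is not a perfect cube.
  y = 3: RHS = 511 is not a perfect cube.
  y = -3: RHS = -515 is not a perfect cube.
Continuing the search up to |y| = 50 finds no solutions either.
No (x, y) in the scanned range satisfies the equation.

No integer solutions with |y| ≤ 50.


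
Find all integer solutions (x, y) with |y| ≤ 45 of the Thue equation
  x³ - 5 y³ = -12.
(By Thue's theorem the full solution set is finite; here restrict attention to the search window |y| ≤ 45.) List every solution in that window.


The equation is x³ - 5y³ = -12. For fixed y, x³ = 5·y³ − 12, so a solution requires the RHS to be a perfect cube.
Strategy: iterate y from -45 to 45, compute RHS = 5·y³ − 12, and check whether it is a (positive or negative) perfect cube.
Check small values of y:
  y = 0: RHS = -12 is not a perfect cube.
  y = 1: RHS = -7 is not a perfect cube.
  y = -1: RHS = -17 is not a perfect cube.
  y = 2: RHS = 28 is not a perfect cube.
  y = -2: RHS = -52 is not a perfect cube.
  y = 3: RHS = 123 is not a perfect cube.
  y = -3: RHS = -147 is not a perfect cube.
Continuing the search up to |y| = 45 finds no solutions either.
No (x, y) in the scanned range satisfies the equation.

No integer solutions with |y| ≤ 45.


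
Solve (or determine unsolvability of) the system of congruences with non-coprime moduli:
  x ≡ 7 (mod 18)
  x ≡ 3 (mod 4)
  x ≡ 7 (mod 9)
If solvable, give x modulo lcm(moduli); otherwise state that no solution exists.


Moduli 18, 4, 9 are not pairwise coprime, so CRT works modulo lcm(m_i) when all pairwise compatibility conditions hold.
Pairwise compatibility: gcd(m_i, m_j) must divide a_i - a_j for every pair.
Merge one congruence at a time:
  Start: x ≡ 7 (mod 18).
  Combine with x ≡ 3 (mod 4): gcd(18, 4) = 2; 3 - 7 = -4, which IS divisible by 2, so compatible.
    Write x = 7 + 18·t and substitute into x ≡ 3 (mod 4): 18·t ≡ 3 − 7 = -4 (mod 4).
    Divide the congruence (and modulus) by g = 2: 9·t ≡ -2 (mod 2).
    Reduce coefficients mod 2: 1·t ≡ 0 (mod 2).
    So t ≡ 0 (mod 2).
    Then x = 7 + 18·0 = 7, valid modulo lcm(18, 4) = 36: x ≡ 7 (mod 36).
  Combine with x ≡ 7 (mod 9): gcd(36, 9) = 9; 7 - 7 = 0, which IS divisible by 9, so compatible.
    Write x = 7 + 36·t and substitute into x ≡ 7 (mod 9): 36·t ≡ 7 − 7 = 0 (mod 9).
    Divide the congruence (and modulus) by g = 9: 4·t ≡ 0 (mod 1).
    Modulo 1 every t works; take t = 0.
    Then x = 7 + 36·0 = 7, valid modulo lcm(36, 9) = 36: x ≡ 7 (mod 36).
Verify: 7 mod 18 = 7, 7 mod 4 = 3, 7 mod 9 = 7.

x ≡ 7 (mod 36).


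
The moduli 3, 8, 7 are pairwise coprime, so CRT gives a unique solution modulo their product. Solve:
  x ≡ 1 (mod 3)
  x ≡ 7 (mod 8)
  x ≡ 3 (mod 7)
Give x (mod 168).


Moduli 3, 8, 7 are pairwise coprime; by CRT there is a unique solution modulo M = 3 · 8 · 7 = 168.
Solve pairwise, accumulating the modulus:
  Start with x ≡ 1 (mod 3).
  Combine with x ≡ 7 (mod 8): since gcd(3, 8) = 1, we get a unique residue mod 24.
    Write x = 1 + 3·t and substitute into x ≡ 7 (mod 8): 3·t ≡ 7 − 1 = 6 (mod 8).
    The inverse of 3 mod 8 is 3 (since 3·3 = 9 = 1·8 + 1), so t ≡ 3·6 = 18 ≡ 2 (mod 8).
    Then x = 1 + 3·2 = 7, valid modulo lcm(3, 8) = 24: x ≡ 7 (mod 24).
  Combine with x ≡ 3 (mod 7): since gcd(24, 7) = 1, we get a unique residue mod 168.
    Write x = 7 + 24·t and substitute into x ≡ 3 (mod 7): 24·t ≡ 3 − 7 = -4 (mod 7).
    Reduce coefficients mod 7: 3·t ≡ 3 (mod 7).
    The inverse of 3 mod 7 is 5 (since 3·5 = 15 = 2·7 + 1), so t ≡ 5·3 = 15 ≡ 1 (mod 7).
    Then x = 7 + 24·1 = 31, valid modulo lcm(24, 7) = 168: x ≡ 31 (mod 168).
Verify: 31 mod 3 = 1 ✓, 31 mod 8 = 7 ✓, 31 mod 7 = 3 ✓.

x ≡ 31 (mod 168).


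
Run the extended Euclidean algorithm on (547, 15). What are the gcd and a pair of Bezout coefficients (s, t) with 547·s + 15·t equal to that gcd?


Euclidean algorithm on (547, 15) — divide until remainder is 0:
  547 = 36 · 15 + 7
  15 = 2 · 7 + 1
  7 = 7 · 1 + 0
gcd(547, 15) = 1.
Track Bezout coefficients alongside the remainders: start with r₀ = 547 = a·1 + b·0 (s = 1, t = 0) and r₁ = 15 = a·0 + b·1 (s = 0, t = 1); each new remainder r_{k+1} = r_{k-1} − q_k·r_k inherits s_{k+1} = s_{k-1} − q_k·s_k, t_{k+1} = t_{k-1} − q_k·t_k, so r_k = a·s_k + b·t_k at every step:
  q = 36: r = 7, s = 1 − 36·0 = 1, t = 0 − 36·1 = -36  (check: 547·1 + 15·(-36) = 7)
  q = 2: r = 1, s = 0 − 2·1 = -2, t = 1 − 2·(-36) = 73  (check: 547·(-2) + 15·73 = 1)
The row with r = 1 (the gcd) gives the Bezout coefficients s = -2, t = 73.
Result: 547 · (-2) + 15 · (73) = 1.

gcd(547, 15) = 1; s = -2, t = 73 (check: 547·(-2) + 15·73 = 1).


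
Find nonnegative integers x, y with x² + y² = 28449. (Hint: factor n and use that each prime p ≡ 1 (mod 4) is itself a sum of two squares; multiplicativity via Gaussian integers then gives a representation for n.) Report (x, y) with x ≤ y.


Step 1: Factor n = 28449 = 3^2 · 29 · 109.
Step 2: Check the mod-4 condition on each prime factor: 3 ≡ 3 (mod 4), exponent 2 (must be even); 29 ≡ 1 (mod 4), exponent 1; 109 ≡ 1 (mod 4), exponent 1.
All primes ≡ 3 (mod 4) appear to even exponent (or don't appear), so by the two-squares theorem n IS expressible as a sum of two squares.
Step 3: Build a representation. Group n = k² · m with k = 3 and m = 29 · 109 = 3161 (a product of primes ≡ 1 (mod 4)); a representation of m scales to one of n via (k·x)² + (k·y)² = k²(x² + y²). Each prime p ≡ 1 (mod 4) is itself a sum of two squares; find a² by testing p − a² for a perfect square:
  29: 29 − 1² = 28, 29 − 2² = 25 = 5² ⇒ 29 = 2² + 5².
  109: 109 − 1² = 108, 109 − 2² = 105, 109 − 3² = 100 = 10² ⇒ 109 = 3² + 10².
  Combine using the Brahmagupta–Fibonacci identity (a² + b²)(c² + d²) = (ac − bd)² + (ad + bc)² = (ac + bd)² + (ad − bc)²:
  29 · 109 = 3161: from (2² + 5²)(3² + 10²), take (2·3 − 5·10, 2·10 + 5·3) = (6 − 50, 20 + 15) = (-44, 35); dropping signs (only squares matter) gives (44, 35); check 44² + 35² = 1936 + 1225 = 3161 ✓.
  Scale by k = 3: (3·44, 3·35) = (132, 105).
Step 4: Order so x ≤ y and verify: 105² + 132² = 11025 + 17424 = 28449 = n. ✓

n = 28449 = 105² + 132² (one valid representation with x ≤ y).


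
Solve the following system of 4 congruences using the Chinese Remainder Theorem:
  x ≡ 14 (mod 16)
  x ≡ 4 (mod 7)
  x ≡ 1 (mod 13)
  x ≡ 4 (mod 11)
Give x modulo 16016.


Product of moduli M = 16 · 7 · 13 · 11 = 16016.
Merge one congruence at a time:
  Start: x ≡ 14 (mod 16).
  Combine with x ≡ 4 (mod 7); new modulus lcm = 112.
    Write x = 14 + 16·t and substitute into x ≡ 4 (mod 7): 16·t ≡ 4 − 14 = -10 (mod 7).
    Reduce coefficients mod 7: 2·t ≡ 4 (mod 7).
    The inverse of 2 mod 7 is 4 (since 2·4 = 8 = 1·7 + 1), so t ≡ 4·4 = 16 ≡ 2 (mod 7).
    Then x = 14 + 16·2 = 46, valid modulo lcm(16, 7) = 112: x ≡ 46 (mod 112).
  Combine with x ≡ 1 (mod 13); new modulus lcm = 1456.
    Write x = 46 + 112·t and substitute into x ≡ 1 (mod 13): 112·t ≡ 1 − 46 = -45 (mod 13).
    Reduce coefficients mod 13: 8·t ≡ 7 (mod 13).
    The inverse of 8 mod 13 is 5 (since 8·5 = 40 = 3·13 + 1), so t ≡ 5·7 = 35 ≡ 9 (mod 13).
    Then x = 46 + 112·9 = 1054, valid modulo lcm(112, 13) = 1456: x ≡ 1054 (mod 1456).
  Combine with x ≡ 4 (mod 11); new modulus lcm = 16016.
    Write x = 1054 + 1456·t and substitute into x ≡ 4 (mod 11): 1456·t ≡ 4 − 1054 = -1050 (mod 11).
    Reduce coefficients mod 11: 4·t ≡ 6 (mod 11).
    The inverse of 4 mod 11 is 3 (since 4·3 = 12 = 1·11 + 1), so t ≡ 3·6 = 18 ≡ 7 (mod 11).
    Then x = 1054 + 1456·7 = 11246, valid modulo lcm(1456, 11) = 16016: x ≡ 11246 (mod 16016).
Verify against each original: 11246 mod 16 = 14, 11246 mod 7 = 4, 11246 mod 13 = 1, 11246 mod 11 = 4.

x ≡ 11246 (mod 16016).


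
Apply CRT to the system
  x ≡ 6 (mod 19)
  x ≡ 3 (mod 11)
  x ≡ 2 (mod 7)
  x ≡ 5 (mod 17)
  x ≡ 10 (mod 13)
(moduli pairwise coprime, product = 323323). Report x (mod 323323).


Product of moduli M = 19 · 11 · 7 · 17 · 13 = 323323.
Merge one congruence at a time:
  Start: x ≡ 6 (mod 19).
  Combine with x ≡ 3 (mod 11); new modulus lcm = 209.
    Write x = 6 + 19·t and substitute into x ≡ 3 (mod 11): 19·t ≡ 3 − 6 = -3 (mod 11).
    Reduce coefficients mod 11: 8·t ≡ 8 (mod 11).
    The inverse of 8 mod 11 is 7 (since 8·7 = 56 = 5·11 + 1), so t ≡ 7·8 = 56 ≡ 1 (mod 11).
    Then x = 6 + 19·1 = 25, valid modulo lcm(19, 11) = 209: x ≡ 25 (mod 209).
  Combine with x ≡ 2 (mod 7); new modulus lcm = 1463.
    Write x = 25 + 209·t and substitute into x ≡ 2 (mod 7): 209·t ≡ 2 − 25 = -23 (mod 7).
    Reduce coefficients mod 7: 6·t ≡ 5 (mod 7).
    The inverse of 6 mod 7 is 6 (since 6·6 = 36 = 5·7 + 1), so t ≡ 6·5 = 30 ≡ 2 (mod 7).
    Then x = 25 + 209·2 = 443, valid modulo lcm(209, 7) = 1463: x ≡ 443 (mod 1463).
  Combine with x ≡ 5 (mod 17); new modulus lcm = 24871.
    Write x = 443 + 1463·t and substitute into x ≡ 5 (mod 17): 1463·t ≡ 5 − 443 = -438 (mod 17).
    Reduce coefficients mod 17: 1·t ≡ 4 (mod 17).
    So t ≡ 4 (mod 17).
    Then x = 443 + 1463·4 = 6295, valid modulo lcm(1463, 17) = 24871: x ≡ 6295 (mod 24871).
  Combine with x ≡ 10 (mod 13); new modulus lcm = 323323.
    Write x = 6295 + 24871·t and substitute into x ≡ 10 (mod 13): 24871·t ≡ 10 − 6295 = -6285 (mod 13).
    Reduce coefficients mod 13: 2·t ≡ 7 (mod 13).
    The inverse of 2 mod 13 is 7 (since 2·7 = 14 = 1·13 + 1), so t ≡ 7·7 = 49 ≡ 10 (mod 13).
    Then x = 6295 + 24871·10 = 255005, valid modulo lcm(24871, 13) = 323323: x ≡ 255005 (mod 323323).
Verify against each original: 255005 mod 19 = 6, 255005 mod 11 = 3, 255005 mod 7 = 2, 255005 mod 17 = 5, 255005 mod 13 = 10.

x ≡ 255005 (mod 323323).


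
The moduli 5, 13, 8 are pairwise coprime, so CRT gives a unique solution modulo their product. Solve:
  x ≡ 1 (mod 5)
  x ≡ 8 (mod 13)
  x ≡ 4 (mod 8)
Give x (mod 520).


Moduli 5, 13, 8 are pairwise coprime; by CRT there is a unique solution modulo M = 5 · 13 · 8 = 520.
Solve pairwise, accumulating the modulus:
  Start with x ≡ 1 (mod 5).
  Combine with x ≡ 8 (mod 13): since gcd(5, 13) = 1, we get a unique residue mod 65.
    Write x = 1 + 5·t and substitute into x ≡ 8 (mod 13): 5·t ≡ 8 − 1 = 7 (mod 13).
    The inverse of 5 mod 13 is 8 (since 5·8 = 40 = 3·13 + 1), so t ≡ 8·7 = 56 ≡ 4 (mod 13).
    Then x = 1 + 5·4 = 21, valid modulo lcm(5, 13) = 65: x ≡ 21 (mod 65).
  Combine with x ≡ 4 (mod 8): since gcd(65, 8) = 1, we get a unique residue mod 520.
    Write x = 21 + 65·t and substitute into x ≡ 4 (mod 8): 65·t ≡ 4 − 21 = -17 (mod 8).
    Reduce coefficients mod 8: 1·t ≡ 7 (mod 8).
    So t ≡ 7 (mod 8).
    Then x = 21 + 65·7 = 476, valid modulo lcm(65, 8) = 520: x ≡ 476 (mod 520).
Verify: 476 mod 5 = 1 ✓, 476 mod 13 = 8 ✓, 476 mod 8 = 4 ✓.

x ≡ 476 (mod 520).


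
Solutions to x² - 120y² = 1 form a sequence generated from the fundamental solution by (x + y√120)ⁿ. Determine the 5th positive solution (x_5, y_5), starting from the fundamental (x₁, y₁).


Step 1: Find the fundamental solution (x₁, y₁) of x² - 120y² = 1.
  Expand √120 as a continued fraction. a₀ = ⌊√120⌋ = 10; iterate m_{k+1} = d_k·a_k − m_k, d_{k+1} = (120 − m_{k+1}²)/d_k, a_{k+1} = ⌊(a₀ + m_{k+1})/d_{k+1}⌋ (starting m₀ = 0, d₀ = 1), with convergents p_k = a_k·p_{k-1} + p_{k-2}, q_k = a_k·q_{k-1} + q_{k-2} (p₋₁ = 1, q₋₁ = 0):
  k = 0: a₀ = 10; p₀/q₀ = 10/1; p₀² − 120·q₀² = 100 − 120 = -20.
  k = 1: m = 10, d = 20, a = ⌊(10 + 10)/20⌋ = 1; p/q = (1·10 + 1)/(1·1 + 0) = 11/1; p² − 120·q² = 121 − 120 = 1.
  The first convergent with p² − 120·q² = 1 gives the fundamental solution (x₁, y₁) = (11, 1).
Step 2: Apply the recurrence (x_{n+1}, y_{n+1}) = (x₁x_n + 120y₁y_n, x₁y_n + y₁x_n) repeatedly.
  From (x_1, y_1) = (11, 1): x_2 = 11·11 + 120·1·1 = 241; y_2 = 11·1 + 1·11 = 22.
  From (x_2, y_2) = (241, 22): x_3 = 11·241 + 120·1·22 = 5291; y_3 = 11·22 + 1·241 = 483.
  From (x_3, y_3) = (5291, 483): x_4 = 11·5291 + 120·1·483 = 116161; y_4 = 11·483 + 1·5291 = 10604.
  From (x_4, y_4) = (116161, 10604): x_5 = 11·116161 + 120·1·10604 = 2550251; y_5 = 11·10604 + 1·116161 = 232805.
Step 3: Verify x_5² - 120·y_5² = 6503780163001 - 6503780163000 = 1 (should be 1). ✓

(x_1, y_1) = (11, 1); (x_5, y_5) = (2550251, 232805).


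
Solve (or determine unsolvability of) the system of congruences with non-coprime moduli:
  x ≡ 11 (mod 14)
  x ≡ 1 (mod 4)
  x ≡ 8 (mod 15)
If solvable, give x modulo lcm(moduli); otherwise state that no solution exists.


Moduli 14, 4, 15 are not pairwise coprime, so CRT works modulo lcm(m_i) when all pairwise compatibility conditions hold.
Pairwise compatibility: gcd(m_i, m_j) must divide a_i - a_j for every pair.
Merge one congruence at a time:
  Start: x ≡ 11 (mod 14).
  Combine with x ≡ 1 (mod 4): gcd(14, 4) = 2; 1 - 11 = -10, which IS divisible by 2, so compatible.
    Write x = 11 + 14·t and substitute into x ≡ 1 (mod 4): 14·t ≡ 1 − 11 = -10 (mod 4).
    Divide the congruence (and modulus) by g = 2: 7·t ≡ -5 (mod 2).
    Reduce coefficients mod 2: 1·t ≡ 1 (mod 2).
    So t ≡ 1 (mod 2).
    Then x = 11 + 14·1 = 25, valid modulo lcm(14, 4) = 28: x ≡ 25 (mod 28).
  Combine with x ≡ 8 (mod 15): gcd(28, 15) = 1; 8 - 25 = -17, which IS divisible by 1, so compatible.
    Write x = 25 + 28·t and substitute into x ≡ 8 (mod 15): 28·t ≡ 8 − 25 = -17 (mod 15).
    Reduce coefficients mod 15: 13·t ≡ 13 (mod 15).
    The inverse of 13 mod 15 is 7 (since 13·7 = 91 = 6·15 + 1), so t ≡ 7·13 = 91 ≡ 1 (mod 15).
    Then x = 25 + 28·1 = 53, valid modulo lcm(28, 15) = 420: x ≡ 53 (mod 420).
Verify: 53 mod 14 = 11, 53 mod 4 = 1, 53 mod 15 = 8.

x ≡ 53 (mod 420).


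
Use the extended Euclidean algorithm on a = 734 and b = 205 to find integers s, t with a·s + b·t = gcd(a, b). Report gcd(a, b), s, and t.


Euclidean algorithm on (734, 205) — divide until remainder is 0:
  734 = 3 · 205 + 119
  205 = 1 · 119 + 86
  119 = 1 · 86 + 33
  86 = 2 · 33 + 20
  33 = 1 · 20 + 13
  20 = 1 · 13 + 7
  13 = 1 · 7 + 6
  7 = 1 · 6 + 1
  6 = 6 · 1 + 0
gcd(734, 205) = 1.
Track Bezout coefficients alongside the remainders: start with r₀ = 734 = a·1 + b·0 (s = 1, t = 0) and r₁ = 205 = a·0 + b·1 (s = 0, t = 1); each new remainder r_{k+1} = r_{k-1} − q_k·r_k inherits s_{k+1} = s_{k-1} − q_k·s_k, t_{k+1} = t_{k-1} − q_k·t_k, so r_k = a·s_k + b·t_k at every step:
  q = 3: r = 119, s = 1 − 3·0 = 1, t = 0 − 3·1 = -3  (check: 734·1 + 205·(-3) = 119)
  q = 1: r = 86, s = 0 − 1·1 = -1, t = 1 − 1·(-3) = 4  (check: 734·(-1) + 205·4 = 86)
  q = 1: r = 33, s = 1 − 1·(-1) = 2, t = -3 − 1·4 = -7  (check: 734·2 + 205·(-7) = 33)
  q = 2: r = 20, s = -1 − 2·2 = -5, t = 4 − 2·(-7) = 18  (check: 734·(-5) + 205·18 = 20)
  q = 1: r = 13, s = 2 − 1·(-5) = 7, t = -7 − 1·18 = -25  (check: 734·7 + 205·(-25) = 13)
  q = 1: r = 7, s = -5 − 1·7 = -12, t = 18 − 1·(-25) = 43  (check: 734·(-12) + 205·43 = 7)
  q = 1: r = 6, s = 7 − 1·(-12) = 19, t = -25 − 1·43 = -68  (check: 734·19 + 205·(-68) = 6)
  q = 1: r = 1, s = -12 − 1·19 = -31, t = 43 − 1·(-68) = 111  (check: 734·(-31) + 205·111 = 1)
The row with r = 1 (the gcd) gives the Bezout coefficients s = -31, t = 111.
Result: 734 · (-31) + 205 · (111) = 1.

gcd(734, 205) = 1; s = -31, t = 111 (check: 734·(-31) + 205·111 = 1).


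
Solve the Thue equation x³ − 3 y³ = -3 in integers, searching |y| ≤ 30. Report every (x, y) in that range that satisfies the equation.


The equation is x³ - 3y³ = -3. For fixed y, x³ = 3·y³ − 3, so a solution requires the RHS to be a perfect cube.
Strategy: iterate y from -30 to 30, compute RHS = 3·y³ − 3, and check whether it is a (positive or negative) perfect cube.
Check small values of y:
  y = 0: RHS = -3 is not a perfect cube.
  y = 1: RHS = 0 = (0)³ ⇒ x = 0 works.
  y = -1: RHS = -6 is not a perfect cube.
  y = 2: RHS = 21 is not a perfect cube.
  y = -2: RHS = -27 = (-3)³ ⇒ x = -3 works.
  y = 3: RHS = 78 is not a perfect cube.
  y = -3: RHS = -84 is not a perfect cube.
Continuing the search up to |y| = 30 finds no further solutions beyond those listed.
Collected solutions: (0, 1), (-3, -2).

Solutions (with |y| ≤ 30): (0, 1), (-3, -2).


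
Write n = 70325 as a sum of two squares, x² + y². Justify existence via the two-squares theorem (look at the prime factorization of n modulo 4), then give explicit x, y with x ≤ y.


Step 1: Factor n = 70325 = 5^2 · 29 · 97.
Step 2: Check the mod-4 condition on each prime factor: 5 ≡ 1 (mod 4), exponent 2; 29 ≡ 1 (mod 4), exponent 1; 97 ≡ 1 (mod 4), exponent 1.
All primes ≡ 3 (mod 4) appear to even exponent (or don't appear), so by the two-squares theorem n IS expressible as a sum of two squares.
Step 3: Build a representation. Group n = k² · m with k = 5 and m = 29 · 97 = 2813 (a product of primes ≡ 1 (mod 4)); a representation of m scales to one of n via (k·x)² + (k·y)² = k²(x² + y²). Each prime p ≡ 1 (mod 4) is itself a sum of two squares; find a² by testing p − a² for a perfect square:
  29: 29 − 1² = 28, 29 − 2² = 25 = 5² ⇒ 29 = 2² + 5².
  97: 97 − 1² = 96, 97 − 2² = 93, 97 − 3² = 88, 97 − 4² = 81 = 9² ⇒ 97 = 4² + 9².
  Combine using the Brahmagupta–Fibonacci identity (a² + b²)(c² + d²) = (ac − bd)² + (ad + bc)² = (ac + bd)² + (ad − bc)²:
  29 · 97 = 2813: from (2² + 5²)(4² + 9²), take (2·4 − 5·9, 2·9 + 5·4) = (8 − 45, 18 + 20) = (-37, 38); dropping signs (only squares matter) gives (37, 38); check 37² + 38² = 1369 + 1444 = 2813 ✓.
  Scale by k = 5: (5·37, 5·38) = (185, 190).
Step 4: Order so x ≤ y and verify: 185² + 190² = 34225 + 36100 = 70325 = n. ✓

n = 70325 = 185² + 190² (one valid representation with x ≤ y).


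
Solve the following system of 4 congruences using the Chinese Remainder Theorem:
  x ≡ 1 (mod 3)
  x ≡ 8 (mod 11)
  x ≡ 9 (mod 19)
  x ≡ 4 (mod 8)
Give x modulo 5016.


Product of moduli M = 3 · 11 · 19 · 8 = 5016.
Merge one congruence at a time:
  Start: x ≡ 1 (mod 3).
  Combine with x ≡ 8 (mod 11); new modulus lcm = 33.
    Write x = 1 + 3·t and substitute into x ≡ 8 (mod 11): 3·t ≡ 8 − 1 = 7 (mod 11).
    The inverse of 3 mod 11 is 4 (since 3·4 = 12 = 1·11 + 1), so t ≡ 4·7 = 28 ≡ 6 (mod 11).
    Then x = 1 + 3·6 = 19, valid modulo lcm(3, 11) = 33: x ≡ 19 (mod 33).
  Combine with x ≡ 9 (mod 19); new modulus lcm = 627.
    Write x = 19 + 33·t and substitute into x ≡ 9 (mod 19): 33·t ≡ 9 − 19 = -10 (mod 19).
    Reduce coefficients mod 19: 14·t ≡ 9 (mod 19).
    The inverse of 14 mod 19 is 15 (since 14·15 = 210 = 11·19 + 1), so t ≡ 15·9 = 135 ≡ 2 (mod 19).
    Then x = 19 + 33·2 = 85, valid modulo lcm(33, 19) = 627: x ≡ 85 (mod 627).
  Combine with x ≡ 4 (mod 8); new modulus lcm = 5016.
    Write x = 85 + 627·t and substitute into x ≡ 4 (mod 8): 627·t ≡ 4 − 85 = -81 (mod 8).
    Reduce coefficients mod 8: 3·t ≡ 7 (mod 8).
    The inverse of 3 mod 8 is 3 (since 3·3 = 9 = 1·8 + 1), so t ≡ 3·7 = 21 ≡ 5 (mod 8).
    Then x = 85 + 627·5 = 3220, valid modulo lcm(627, 8) = 5016: x ≡ 3220 (mod 5016).
Verify against each original: 3220 mod 3 = 1, 3220 mod 11 = 8, 3220 mod 19 = 9, 3220 mod 8 = 4.

x ≡ 3220 (mod 5016).


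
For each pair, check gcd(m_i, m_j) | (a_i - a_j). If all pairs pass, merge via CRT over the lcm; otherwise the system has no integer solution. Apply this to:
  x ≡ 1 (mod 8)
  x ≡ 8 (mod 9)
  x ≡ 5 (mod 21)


Moduli 8, 9, 21 are not pairwise coprime, so CRT works modulo lcm(m_i) when all pairwise compatibility conditions hold.
Pairwise compatibility: gcd(m_i, m_j) must divide a_i - a_j for every pair.
Merge one congruence at a time:
  Start: x ≡ 1 (mod 8).
  Combine with x ≡ 8 (mod 9): gcd(8, 9) = 1; 8 - 1 = 7, which IS divisible by 1, so compatible.
    Write x = 1 + 8·t and substitute into x ≡ 8 (mod 9): 8·t ≡ 8 − 1 = 7 (mod 9).
    The inverse of 8 mod 9 is 8 (since 8·8 = 64 = 7·9 + 1), so t ≡ 8·7 = 56 ≡ 2 (mod 9).
    Then x = 1 + 8·2 = 17, valid modulo lcm(8, 9) = 72: x ≡ 17 (mod 72).
  Combine with x ≡ 5 (mod 21): gcd(72, 21) = 3; 5 - 17 = -12, which IS divisible by 3, so compatible.
    Write x = 17 + 72·t and substitute into x ≡ 5 (mod 21): 72·t ≡ 5 − 17 = -12 (mod 21).
    Divide the congruence (and modulus) by g = 3: 24·t ≡ -4 (mod 7).
    Reduce coefficients mod 7: 3·t ≡ 3 (mod 7).
    The inverse of 3 mod 7 is 5 (since 3·5 = 15 = 2·7 + 1), so t ≡ 5·3 = 15 ≡ 1 (mod 7).
    Then x = 17 + 72·1 = 89, valid modulo lcm(72, 21) = 504: x ≡ 89 (mod 504).
Verify: 89 mod 8 = 1, 89 mod 9 = 8, 89 mod 21 = 5.

x ≡ 89 (mod 504).


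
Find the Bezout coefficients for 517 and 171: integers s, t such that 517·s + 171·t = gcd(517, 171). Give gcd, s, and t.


Euclidean algorithm on (517, 171) — divide until remainder is 0:
  517 = 3 · 171 + 4
  171 = 42 · 4 + 3
  4 = 1 · 3 + 1
  3 = 3 · 1 + 0
gcd(517, 171) = 1.
Track Bezout coefficients alongside the remainders: start with r₀ = 517 = a·1 + b·0 (s = 1, t = 0) and r₁ = 171 = a·0 + b·1 (s = 0, t = 1); each new remainder r_{k+1} = r_{k-1} − q_k·r_k inherits s_{k+1} = s_{k-1} − q_k·s_k, t_{k+1} = t_{k-1} − q_k·t_k, so r_k = a·s_k + b·t_k at every step:
  q = 3: r = 4, s = 1 − 3·0 = 1, t = 0 − 3·1 = -3  (check: 517·1 + 171·(-3) = 4)
  q = 42: r = 3, s = 0 − 42·1 = -42, t = 1 − 42·(-3) = 127  (check: 517·(-42) + 171·127 = 3)
  q = 1: r = 1, s = 1 − 1·(-42) = 43, t = -3 − 1·127 = -130  (check: 517·43 + 171·(-130) = 1)
The row with r = 1 (the gcd) gives the Bezout coefficients s = 43, t = -130.
Result: 517 · (43) + 171 · (-130) = 1.

gcd(517, 171) = 1; s = 43, t = -130 (check: 517·43 + 171·(-130) = 1).


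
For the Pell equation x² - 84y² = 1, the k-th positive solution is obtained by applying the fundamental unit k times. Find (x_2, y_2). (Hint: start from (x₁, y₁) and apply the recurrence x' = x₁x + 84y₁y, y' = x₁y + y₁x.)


Step 1: Find the fundamental solution (x₁, y₁) of x² - 84y² = 1.
  Expand √84 as a continued fraction. a₀ = ⌊√84⌋ = 9; iterate m_{k+1} = d_k·a_k − m_k, d_{k+1} = (84 − m_{k+1}²)/d_k, a_{k+1} = ⌊(a₀ + m_{k+1})/d_{k+1}⌋ (starting m₀ = 0, d₀ = 1), with convergents p_k = a_k·p_{k-1} + p_{k-2}, q_k = a_k·q_{k-1} + q_{k-2} (p₋₁ = 1, q₋₁ = 0):
  k = 0: a₀ = 9; p₀/q₀ = 9/1; p₀² − 84·q₀² = 81 − 84 = -3.
  k = 1: m = 9, d = 3, a = ⌊(9 + 9)/3⌋ = 6; p/q = (6·9 + 1)/(6·1 + 0) = 55/6; p² − 84·q² = 3025 − 3024 = 1.
  The first convergent with p² − 84·q² = 1 gives the fundamental solution (x₁, y₁) = (55, 6).
Step 2: Apply the recurrence (x_{n+1}, y_{n+1}) = (x₁x_n + 84y₁y_n, x₁y_n + y₁x_n) repeatedly.
  From (x_1, y_1) = (55, 6): x_2 = 55·55 + 84·6·6 = 6049; y_2 = 55·6 + 6·55 = 660.
Step 3: Verify x_2² - 84·y_2² = 36590401 - 36590400 = 1 (should be 1). ✓

(x_1, y_1) = (55, 6); (x_2, y_2) = (6049, 660).


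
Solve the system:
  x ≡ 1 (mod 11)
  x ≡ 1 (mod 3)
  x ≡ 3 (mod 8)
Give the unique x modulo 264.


Moduli 11, 3, 8 are pairwise coprime; by CRT there is a unique solution modulo M = 11 · 3 · 8 = 264.
Solve pairwise, accumulating the modulus:
  Start with x ≡ 1 (mod 11).
  Combine with x ≡ 1 (mod 3): since gcd(11, 3) = 1, we get a unique residue mod 33.
    Write x = 1 + 11·t and substitute into x ≡ 1 (mod 3): 11·t ≡ 1 − 1 = 0 (mod 3).
    Reduce coefficients mod 3: 2·t ≡ 0 (mod 3).
    The inverse of 2 mod 3 is 2 (since 2·2 = 4 = 1·3 + 1), so t ≡ 2·0 = 0 ≡ 0 (mod 3).
    Then x = 1 + 11·0 = 1, valid modulo lcm(11, 3) = 33: x ≡ 1 (mod 33).
  Combine with x ≡ 3 (mod 8): since gcd(33, 8) = 1, we get a unique residue mod 264.
    Write x = 1 + 33·t and substitute into x ≡ 3 (mod 8): 33·t ≡ 3 − 1 = 2 (mod 8).
    Reduce coefficients mod 8: 1·t ≡ 2 (mod 8).
    So t ≡ 2 (mod 8).
    Then x = 1 + 33·2 = 67, valid modulo lcm(33, 8) = 264: x ≡ 67 (mod 264).
Verify: 67 mod 11 = 1 ✓, 67 mod 3 = 1 ✓, 67 mod 8 = 3 ✓.

x ≡ 67 (mod 264).


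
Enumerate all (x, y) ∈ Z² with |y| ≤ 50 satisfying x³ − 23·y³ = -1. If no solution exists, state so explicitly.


The equation is x³ - 23y³ = -1. For fixed y, x³ = 23·y³ − 1, so a solution requires the RHS to be a perfect cube.
Strategy: iterate y from -50 to 50, compute RHS = 23·y³ − 1, and check whether it is a (positive or negative) perfect cube.
Check small values of y:
  y = 0: RHS = -1 = (-1)³ ⇒ x = -1 works.
  y = 1: RHS = 22 is not a perfect cube.
  y = -1: RHS = -24 is not a perfect cube.
  y = 2: RHS = 183 is not a perfect cube.
  y = -2: RHS = -185 is not a perfect cube.
  y = 3: RHS = 620 is not a perfect cube.
  y = -3: RHS = -622 is not a perfect cube.
Continuing the search up to |y| = 50 finds no further solutions beyond those listed.
Collected solutions: (-1, 0).

Solutions (with |y| ≤ 50): (-1, 0).
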